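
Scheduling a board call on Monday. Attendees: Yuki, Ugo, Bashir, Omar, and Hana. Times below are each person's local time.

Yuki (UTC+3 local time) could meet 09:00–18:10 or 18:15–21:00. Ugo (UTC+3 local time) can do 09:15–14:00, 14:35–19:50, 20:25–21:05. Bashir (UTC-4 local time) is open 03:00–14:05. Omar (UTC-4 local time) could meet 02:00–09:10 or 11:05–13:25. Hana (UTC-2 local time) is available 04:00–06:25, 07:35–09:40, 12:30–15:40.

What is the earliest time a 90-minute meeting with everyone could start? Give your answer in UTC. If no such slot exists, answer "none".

15:15

Yuki in UTC: 06:00-15:10, 15:15-18:00 (subtract 3h to convert from UTC+3).
Ugo in UTC: 06:15-11:00, 11:35-16:50, 17:25-18:05 (subtract 3h to convert from UTC+3).
Bashir in UTC: 07:00-18:05 (add 4h to convert from UTC-4).
Omar in UTC: 06:00-13:10, 15:05-17:25 (add 4h to convert from UTC-4).
Hana in UTC: 06:00-08:25, 09:35-11:40, 14:30-17:40 (add 2h to convert from UTC-2).
Yuki ∩ Ugo: 06:15-11:00, 11:35-15:10, 15:15-16:50, 17:25-18:00.
Yuki ∩ Ugo ∩ Bashir: 07:00-11:00, 11:35-15:10, 15:15-16:50, 17:25-18:00.
Yuki ∩ Ugo ∩ Bashir ∩ Omar: 07:00-11:00, 11:35-13:10, 15:05-15:10, 15:15-16:50.
Yuki ∩ Ugo ∩ Bashir ∩ Omar ∩ Hana: 07:00-08:25, 09:35-11:00, 11:35-11:40, 15:05-15:10, 15:15-16:50.
Those are the intersection windows.
The first common window of at least 90 minutes is 15:15-16:50, so the earliest start is 15:15.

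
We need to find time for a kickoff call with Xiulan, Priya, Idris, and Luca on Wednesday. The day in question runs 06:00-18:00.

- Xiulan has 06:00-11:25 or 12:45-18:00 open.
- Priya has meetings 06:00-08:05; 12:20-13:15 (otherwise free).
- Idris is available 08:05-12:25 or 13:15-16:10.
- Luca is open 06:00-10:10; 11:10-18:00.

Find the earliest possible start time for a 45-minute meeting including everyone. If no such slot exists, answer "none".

08:05

Xiulan free: 06:00-11:25, 12:45-18:00.
Priya free: 08:05-12:20, 13:15-18:00 (invert busy blocks within the working day).
Idris free: 08:05-12:25, 13:15-16:10.
Luca free: 06:00-10:10, 11:10-18:00.
Xiulan ∩ Priya: 08:05-11:25, 13:15-18:00.
Xiulan ∩ Priya ∩ Idris: 08:05-11:25, 13:15-16:10.
Xiulan ∩ Priya ∩ Idris ∩ Luca: 08:05-10:10, 11:10-11:25, 13:15-16:10.
Those are the intersection windows.
The first common window of at least 45 minutes is 08:05-10:10, so the earliest start is 08:05.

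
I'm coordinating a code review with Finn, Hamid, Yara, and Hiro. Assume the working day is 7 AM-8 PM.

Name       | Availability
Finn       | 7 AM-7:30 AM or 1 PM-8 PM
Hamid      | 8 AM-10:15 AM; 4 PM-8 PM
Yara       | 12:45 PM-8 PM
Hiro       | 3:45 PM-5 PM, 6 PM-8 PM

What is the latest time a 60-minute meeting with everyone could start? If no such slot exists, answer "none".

Finn ∩ Hamid: 16:00-20:00.
Finn ∩ Hamid ∩ Yara: 16:00-20:00.
Finn ∩ Hamid ∩ Yara ∩ Hiro: 16:00-17:00, 18:00-20:00.
The last common window of at least 60 minutes is 18:00-20:00; a 60-minute meeting can start as late as 19:00 and still end by 20:00.

19:00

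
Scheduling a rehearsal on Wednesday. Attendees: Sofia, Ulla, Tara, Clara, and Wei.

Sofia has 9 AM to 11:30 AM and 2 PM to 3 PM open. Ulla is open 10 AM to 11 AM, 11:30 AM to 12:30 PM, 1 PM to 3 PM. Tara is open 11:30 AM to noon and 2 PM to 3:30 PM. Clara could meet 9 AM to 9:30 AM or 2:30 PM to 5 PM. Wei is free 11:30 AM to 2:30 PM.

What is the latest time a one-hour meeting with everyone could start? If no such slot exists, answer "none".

none

Sofia ∩ Ulla: 10:00-11:00, 14:00-15:00.
Sofia ∩ Ulla ∩ Tara: 14:00-15:00.
Sofia ∩ Ulla ∩ Tara ∩ Clara: 14:30-15:00.
Sofia ∩ Ulla ∩ Tara ∩ Clara ∩ Wei: ∅.
There is no time when everyone is free.
No common window is at least 60 minutes long.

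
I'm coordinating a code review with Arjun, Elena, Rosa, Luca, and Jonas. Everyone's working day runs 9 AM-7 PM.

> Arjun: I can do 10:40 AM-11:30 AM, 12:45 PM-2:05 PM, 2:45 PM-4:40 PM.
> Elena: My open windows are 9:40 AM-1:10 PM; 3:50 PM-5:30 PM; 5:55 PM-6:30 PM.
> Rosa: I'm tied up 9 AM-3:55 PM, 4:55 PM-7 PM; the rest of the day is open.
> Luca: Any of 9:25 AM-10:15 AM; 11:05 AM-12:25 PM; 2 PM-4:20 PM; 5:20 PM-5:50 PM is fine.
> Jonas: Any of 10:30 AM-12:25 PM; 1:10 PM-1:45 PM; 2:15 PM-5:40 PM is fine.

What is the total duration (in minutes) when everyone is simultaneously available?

25

Arjun free: 10:40-11:30, 12:45-14:05, 14:45-16:40.
Elena free: 09:40-13:10, 15:50-17:30, 17:55-18:30.
Rosa free: 15:55-16:55 (invert busy blocks within the working day).
Luca free: 09:25-10:15, 11:05-12:25, 14:00-16:20, 17:20-17:50.
Jonas free: 10:30-12:25, 13:10-13:45, 14:15-17:40.
Arjun ∩ Elena: 10:40-11:30, 12:45-13:10, 15:50-16:40.
Arjun ∩ Elena ∩ Rosa: 15:55-16:40.
Arjun ∩ Elena ∩ Rosa ∩ Luca: 15:55-16:20.
Arjun ∩ Elena ∩ Rosa ∩ Luca ∩ Jonas: 15:55-16:20.
That's a single block of 25 minutes.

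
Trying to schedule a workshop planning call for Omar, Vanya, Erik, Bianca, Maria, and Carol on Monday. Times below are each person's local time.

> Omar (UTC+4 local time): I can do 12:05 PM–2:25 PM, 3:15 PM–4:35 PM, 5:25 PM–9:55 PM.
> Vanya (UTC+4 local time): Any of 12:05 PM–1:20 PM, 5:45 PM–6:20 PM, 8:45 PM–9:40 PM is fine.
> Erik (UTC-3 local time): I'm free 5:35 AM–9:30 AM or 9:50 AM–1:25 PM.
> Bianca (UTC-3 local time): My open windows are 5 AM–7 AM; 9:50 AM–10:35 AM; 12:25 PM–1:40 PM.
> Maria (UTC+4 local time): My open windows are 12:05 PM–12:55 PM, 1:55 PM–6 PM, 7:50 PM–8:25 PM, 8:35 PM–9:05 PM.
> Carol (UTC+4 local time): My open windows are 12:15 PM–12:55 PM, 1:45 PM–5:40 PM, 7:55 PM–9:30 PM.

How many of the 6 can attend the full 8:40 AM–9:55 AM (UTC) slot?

Omar in UTC: 08:05-10:25, 11:15-12:35, 13:25-17:55 (subtract 4h to convert from UTC+4).
Vanya in UTC: 08:05-09:20, 13:45-14:20, 16:45-17:40 (subtract 4h to convert from UTC+4).
Erik in UTC: 08:35-12:30, 12:50-16:25 (add 3h to convert from UTC-3).
Bianca in UTC: 08:00-10:00, 12:50-13:35, 15:25-16:40 (add 3h to convert from UTC-3).
Maria in UTC: 08:05-08:55, 09:55-14:00, 15:50-16:25, 16:35-17:05 (subtract 4h to convert from UTC+4).
Carol in UTC: 08:15-08:55, 09:45-13:40, 15:55-17:30 (subtract 4h to convert from UTC+4).
Omar, Erik, and Bianca can make the full 08:40-09:55 slot — that's 3.

3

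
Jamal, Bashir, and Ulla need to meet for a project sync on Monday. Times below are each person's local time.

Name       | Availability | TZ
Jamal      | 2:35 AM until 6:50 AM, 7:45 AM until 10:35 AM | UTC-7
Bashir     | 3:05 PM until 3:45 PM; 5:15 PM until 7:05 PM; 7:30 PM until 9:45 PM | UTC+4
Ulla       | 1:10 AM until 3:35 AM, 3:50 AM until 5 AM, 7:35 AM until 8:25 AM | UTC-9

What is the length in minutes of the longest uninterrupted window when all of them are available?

50

Jamal in UTC: 09:35-13:50, 14:45-17:35 (add 7h to convert from UTC-7).
Bashir in UTC: 11:05-11:45, 13:15-15:05, 15:30-17:45 (subtract 4h to convert from UTC+4).
Ulla in UTC: 10:10-12:35, 12:50-14:00, 16:35-17:25 (add 9h to convert from UTC-9).
Jamal ∩ Bashir: 11:05-11:45, 13:15-13:50, 14:45-15:05, 15:30-17:35.
Jamal ∩ Bashir ∩ Ulla: 11:05-11:45, 13:15-13:50, 16:35-17:25.
The longest is 16:35-17:25 at 50 minutes.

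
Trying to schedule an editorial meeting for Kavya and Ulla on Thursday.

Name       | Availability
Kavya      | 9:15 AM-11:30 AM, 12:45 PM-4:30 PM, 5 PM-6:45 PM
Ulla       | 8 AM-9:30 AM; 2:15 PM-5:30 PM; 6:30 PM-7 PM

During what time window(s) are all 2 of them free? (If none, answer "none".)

Kavya ∩ Ulla: 09:15-09:30, 14:15-16:30, 17:00-17:30, 18:30-18:45.

09:15-09:30, 14:15-16:30, 17:00-17:30, 18:30-18:45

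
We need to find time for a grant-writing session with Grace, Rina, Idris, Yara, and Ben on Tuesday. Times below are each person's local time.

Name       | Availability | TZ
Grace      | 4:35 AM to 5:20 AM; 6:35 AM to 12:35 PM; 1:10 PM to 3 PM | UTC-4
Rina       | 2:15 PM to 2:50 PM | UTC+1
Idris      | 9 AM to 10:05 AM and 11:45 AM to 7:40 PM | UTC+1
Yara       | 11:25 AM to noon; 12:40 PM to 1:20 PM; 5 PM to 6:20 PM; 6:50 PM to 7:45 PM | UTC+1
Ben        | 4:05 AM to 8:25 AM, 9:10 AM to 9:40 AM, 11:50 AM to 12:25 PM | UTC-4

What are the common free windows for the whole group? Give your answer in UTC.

none

Grace in UTC: 08:35-09:20, 10:35-16:35, 17:10-19:00 (add 4h to convert from UTC-4).
Rina in UTC: 13:15-13:50 (subtract 1h to convert from UTC+1).
Idris in UTC: 08:00-09:05, 10:45-18:40 (subtract 1h to convert from UTC+1).
Yara in UTC: 10:25-11:00, 11:40-12:20, 16:00-17:20, 17:50-18:45 (subtract 1h to convert from UTC+1).
Ben in UTC: 08:05-12:25, 13:10-13:40, 15:50-16:25 (add 4h to convert from UTC-4).
Grace ∩ Rina: 13:15-13:50.
Grace ∩ Rina ∩ Idris: 13:15-13:50.
Grace ∩ Rina ∩ Idris ∩ Yara: ∅.
Grace ∩ Rina ∩ Idris ∩ Yara ∩ Ben: ∅.
There is no time when everyone is free.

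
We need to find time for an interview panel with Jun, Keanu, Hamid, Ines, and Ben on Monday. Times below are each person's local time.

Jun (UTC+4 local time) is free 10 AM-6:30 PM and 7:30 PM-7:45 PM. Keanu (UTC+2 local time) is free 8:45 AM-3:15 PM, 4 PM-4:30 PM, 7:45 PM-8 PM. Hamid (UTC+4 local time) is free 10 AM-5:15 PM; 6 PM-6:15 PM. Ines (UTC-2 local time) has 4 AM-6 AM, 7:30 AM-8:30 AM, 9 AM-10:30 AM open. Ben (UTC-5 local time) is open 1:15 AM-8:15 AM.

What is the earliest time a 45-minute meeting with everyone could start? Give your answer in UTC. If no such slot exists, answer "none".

Jun in UTC: 06:00-14:30, 15:30-15:45 (subtract 4h to convert from UTC+4).
Keanu in UTC: 06:45-13:15, 14:00-14:30, 17:45-18:00 (subtract 2h to convert from UTC+2).
Hamid in UTC: 06:00-13:15, 14:00-14:15 (subtract 4h to convert from UTC+4).
Ines in UTC: 06:00-08:00, 09:30-10:30, 11:00-12:30 (add 2h to convert from UTC-2).
Ben in UTC: 06:15-13:15 (add 5h to convert from UTC-5).
Jun ∩ Keanu: 06:45-13:15, 14:00-14:30.
Jun ∩ Keanu ∩ Hamid: 06:45-13:15, 14:00-14:15.
Jun ∩ Keanu ∩ Hamid ∩ Ines: 06:45-08:00, 09:30-10:30, 11:00-12:30.
Jun ∩ Keanu ∩ Hamid ∩ Ines ∩ Ben: 06:45-08:00, 09:30-10:30, 11:00-12:30.
The first common window of at least 45 minutes is 06:45-08:00, so the earliest start is 06:45.

06:45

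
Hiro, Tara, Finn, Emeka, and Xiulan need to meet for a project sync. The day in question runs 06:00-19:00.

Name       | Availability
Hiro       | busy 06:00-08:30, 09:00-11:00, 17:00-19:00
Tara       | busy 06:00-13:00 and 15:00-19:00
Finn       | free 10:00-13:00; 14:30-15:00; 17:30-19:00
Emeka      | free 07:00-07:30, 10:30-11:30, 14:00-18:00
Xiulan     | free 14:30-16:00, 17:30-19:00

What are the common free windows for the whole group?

14:30-15:00

Hiro free: 08:30-09:00, 11:00-17:00 (invert busy blocks within the working day).
Tara free: 13:00-15:00 (invert busy blocks within the working day).
Finn free: 10:00-13:00, 14:30-15:00, 17:30-19:00.
Emeka free: 07:00-07:30, 10:30-11:30, 14:00-18:00.
Xiulan free: 14:30-16:00, 17:30-19:00.
Hiro ∩ Tara: 13:00-15:00.
Hiro ∩ Tara ∩ Finn: 14:30-15:00.
Hiro ∩ Tara ∩ Finn ∩ Emeka: 14:30-15:00.
Hiro ∩ Tara ∩ Finn ∩ Emeka ∩ Xiulan: 14:30-15:00.
Those are the intersection windows.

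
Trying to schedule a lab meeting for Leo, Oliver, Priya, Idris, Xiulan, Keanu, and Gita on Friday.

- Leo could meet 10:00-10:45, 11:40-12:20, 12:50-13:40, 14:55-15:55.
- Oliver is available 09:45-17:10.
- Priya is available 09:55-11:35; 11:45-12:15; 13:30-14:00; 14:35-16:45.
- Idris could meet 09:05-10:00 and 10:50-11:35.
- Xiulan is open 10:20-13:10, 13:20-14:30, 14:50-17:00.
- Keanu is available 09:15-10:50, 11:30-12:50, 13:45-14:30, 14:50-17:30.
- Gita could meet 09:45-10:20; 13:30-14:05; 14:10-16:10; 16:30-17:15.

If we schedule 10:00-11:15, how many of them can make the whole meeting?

Oliver and Priya can make the full 10:00-11:15 slot — that's 2.

2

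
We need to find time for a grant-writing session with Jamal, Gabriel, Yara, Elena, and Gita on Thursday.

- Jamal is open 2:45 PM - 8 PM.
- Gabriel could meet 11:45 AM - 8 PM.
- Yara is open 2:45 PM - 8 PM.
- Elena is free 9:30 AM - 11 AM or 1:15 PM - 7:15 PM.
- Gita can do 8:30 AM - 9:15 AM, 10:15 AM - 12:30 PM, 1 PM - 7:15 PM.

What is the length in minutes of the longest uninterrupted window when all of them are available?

270

Jamal ∩ Gabriel: 14:45-20:00.
Jamal ∩ Gabriel ∩ Yara: 14:45-20:00.
Jamal ∩ Gabriel ∩ Yara ∩ Elena: 14:45-19:15.
Jamal ∩ Gabriel ∩ Yara ∩ Elena ∩ Gita: 14:45-19:15.
The longest is 14:45-19:15 at 270 minutes.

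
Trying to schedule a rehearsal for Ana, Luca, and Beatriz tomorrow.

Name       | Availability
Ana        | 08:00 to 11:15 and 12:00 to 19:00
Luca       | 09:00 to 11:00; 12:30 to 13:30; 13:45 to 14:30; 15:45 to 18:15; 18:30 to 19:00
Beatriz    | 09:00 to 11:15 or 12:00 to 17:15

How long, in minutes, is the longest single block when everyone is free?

Ana ∩ Luca: 09:00-11:00, 12:30-13:30, 13:45-14:30, 15:45-18:15, 18:30-19:00.
Ana ∩ Luca ∩ Beatriz: 09:00-11:00, 12:30-13:30, 13:45-14:30, 15:45-17:15.
So the common availability across everyone is 09:00-11:00, 12:30-13:30, 13:45-14:30, 15:45-17:15.
The longest is 09:00-11:00 at 120 minutes.

120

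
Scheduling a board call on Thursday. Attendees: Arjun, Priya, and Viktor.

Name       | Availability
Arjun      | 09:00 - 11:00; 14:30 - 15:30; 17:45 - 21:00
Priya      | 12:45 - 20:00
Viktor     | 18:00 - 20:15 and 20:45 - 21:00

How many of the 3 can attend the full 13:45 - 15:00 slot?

1

Priya can make the full 13:45-15:00 slot — that's 1.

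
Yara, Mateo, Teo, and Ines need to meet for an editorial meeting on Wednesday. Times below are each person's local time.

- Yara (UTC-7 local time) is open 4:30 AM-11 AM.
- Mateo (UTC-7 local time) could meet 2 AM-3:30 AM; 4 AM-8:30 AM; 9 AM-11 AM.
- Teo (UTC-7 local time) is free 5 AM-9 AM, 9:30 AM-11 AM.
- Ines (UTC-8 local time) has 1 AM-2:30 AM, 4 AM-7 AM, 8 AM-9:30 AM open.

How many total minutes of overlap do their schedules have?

240

Yara in UTC: 11:30-18:00 (add 7h to convert from UTC-7).
Mateo in UTC: 09:00-10:30, 11:00-15:30, 16:00-18:00 (add 7h to convert from UTC-7).
Teo in UTC: 12:00-16:00, 16:30-18:00 (add 7h to convert from UTC-7).
Ines in UTC: 09:00-10:30, 12:00-15:00, 16:00-17:30 (add 8h to convert from UTC-8).
Yara ∩ Mateo: 11:30-15:30, 16:00-18:00.
Yara ∩ Mateo ∩ Teo: 12:00-15:30, 16:30-18:00.
Yara ∩ Mateo ∩ Teo ∩ Ines: 12:00-15:00, 16:30-17:30.
Those are the intersection windows.
Summing the common windows: 180 + 60 = 240 minutes.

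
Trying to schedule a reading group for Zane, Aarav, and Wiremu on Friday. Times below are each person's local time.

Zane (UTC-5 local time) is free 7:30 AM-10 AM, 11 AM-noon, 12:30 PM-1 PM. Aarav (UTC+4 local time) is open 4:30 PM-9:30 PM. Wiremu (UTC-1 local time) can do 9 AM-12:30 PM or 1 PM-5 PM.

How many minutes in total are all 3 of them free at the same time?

Zane in UTC: 12:30-15:00, 16:00-17:00, 17:30-18:00 (add 5h to convert from UTC-5).
Aarav in UTC: 12:30-17:30 (subtract 4h to convert from UTC+4).
Wiremu in UTC: 10:00-13:30, 14:00-18:00 (add 1h to convert from UTC-1).
Zane ∩ Aarav: 12:30-15:00, 16:00-17:00.
Zane ∩ Aarav ∩ Wiremu: 12:30-13:30, 14:00-15:00, 16:00-17:00.
So the common availability across everyone is 12:30-13:30, 14:00-15:00, 16:00-17:00.
Summing the common windows: 60 + 60 + 60 = 180 minutes.

180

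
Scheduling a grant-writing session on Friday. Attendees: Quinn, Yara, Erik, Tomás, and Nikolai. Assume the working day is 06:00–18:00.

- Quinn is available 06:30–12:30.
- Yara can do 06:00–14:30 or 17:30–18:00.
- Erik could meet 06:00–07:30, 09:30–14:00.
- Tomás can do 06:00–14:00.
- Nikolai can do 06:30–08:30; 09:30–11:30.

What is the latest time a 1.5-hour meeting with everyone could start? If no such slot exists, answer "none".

Quinn ∩ Yara: 06:30-12:30.
Quinn ∩ Yara ∩ Erik: 06:30-07:30, 09:30-12:30.
Quinn ∩ Yara ∩ Erik ∩ Tomás: 06:30-07:30, 09:30-12:30.
Quinn ∩ Yara ∩ Erik ∩ Tomás ∩ Nikolai: 06:30-07:30, 09:30-11:30.
The last common window of at least 90 minutes is 09:30-11:30; a 90-minute meeting can start as late as 10:00 and still end by 11:30.

10:00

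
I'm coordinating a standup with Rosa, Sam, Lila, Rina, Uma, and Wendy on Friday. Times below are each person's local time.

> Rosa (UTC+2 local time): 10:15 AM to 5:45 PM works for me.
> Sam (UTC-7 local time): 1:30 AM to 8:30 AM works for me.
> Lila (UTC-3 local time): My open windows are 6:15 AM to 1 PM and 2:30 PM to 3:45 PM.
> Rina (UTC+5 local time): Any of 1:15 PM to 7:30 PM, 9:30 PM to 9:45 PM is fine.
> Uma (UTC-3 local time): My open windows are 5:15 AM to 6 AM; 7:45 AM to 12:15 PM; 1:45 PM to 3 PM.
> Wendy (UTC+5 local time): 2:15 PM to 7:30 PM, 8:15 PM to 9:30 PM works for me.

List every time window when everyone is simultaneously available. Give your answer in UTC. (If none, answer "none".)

10:45-14:30

Rosa in UTC: 08:15-15:45 (subtract 2h to convert from UTC+2).
Sam in UTC: 08:30-15:30 (add 7h to convert from UTC-7).
Lila in UTC: 09:15-16:00, 17:30-18:45 (add 3h to convert from UTC-3).
Rina in UTC: 08:15-14:30, 16:30-16:45 (subtract 5h to convert from UTC+5).
Uma in UTC: 08:15-09:00, 10:45-15:15, 16:45-18:00 (add 3h to convert from UTC-3).
Wendy in UTC: 09:15-14:30, 15:15-16:30 (subtract 5h to convert from UTC+5).
Rosa ∩ Sam: 08:30-15:30.
Rosa ∩ Sam ∩ Lila: 09:15-15:30.
Rosa ∩ Sam ∩ Lila ∩ Rina: 09:15-14:30.
Rosa ∩ Sam ∩ Lila ∩ Rina ∩ Uma: 10:45-14:30.
Rosa ∩ Sam ∩ Lila ∩ Rina ∩ Uma ∩ Wendy: 10:45-14:30.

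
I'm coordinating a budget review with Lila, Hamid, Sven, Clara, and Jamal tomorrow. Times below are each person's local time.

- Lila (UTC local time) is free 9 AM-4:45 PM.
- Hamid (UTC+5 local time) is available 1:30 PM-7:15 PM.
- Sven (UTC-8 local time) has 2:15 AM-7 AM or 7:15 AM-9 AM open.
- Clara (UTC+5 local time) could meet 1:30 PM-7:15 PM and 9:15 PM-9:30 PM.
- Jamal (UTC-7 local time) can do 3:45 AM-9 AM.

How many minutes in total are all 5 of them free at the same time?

210

Lila in UTC: 09:00-16:45.
Hamid in UTC: 08:30-14:15 (subtract 5h to convert from UTC+5).
Sven in UTC: 10:15-15:00, 15:15-17:00 (add 8h to convert from UTC-8).
Clara in UTC: 08:30-14:15, 16:15-16:30 (subtract 5h to convert from UTC+5).
Jamal in UTC: 10:45-16:00 (add 7h to convert from UTC-7).
Lila ∩ Hamid: 09:00-14:15.
Lila ∩ Hamid ∩ Sven: 10:15-14:15.
Lila ∩ Hamid ∩ Sven ∩ Clara: 10:15-14:15.
Lila ∩ Hamid ∩ Sven ∩ Clara ∩ Jamal: 10:45-14:15.
That's a single block of 210 minutes.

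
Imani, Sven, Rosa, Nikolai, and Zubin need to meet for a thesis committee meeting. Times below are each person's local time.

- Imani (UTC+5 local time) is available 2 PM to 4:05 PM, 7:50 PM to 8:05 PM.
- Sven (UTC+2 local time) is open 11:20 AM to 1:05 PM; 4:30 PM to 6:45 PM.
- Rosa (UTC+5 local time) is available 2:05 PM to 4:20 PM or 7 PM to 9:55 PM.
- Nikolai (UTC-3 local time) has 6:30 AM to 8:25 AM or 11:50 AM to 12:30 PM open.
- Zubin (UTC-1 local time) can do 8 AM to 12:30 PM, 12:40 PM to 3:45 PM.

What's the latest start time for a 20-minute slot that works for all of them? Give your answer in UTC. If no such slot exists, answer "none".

Imani in UTC: 09:00-11:05, 14:50-15:05 (subtract 5h to convert from UTC+5).
Sven in UTC: 09:20-11:05, 14:30-16:45 (subtract 2h to convert from UTC+2).
Rosa in UTC: 09:05-11:20, 14:00-16:55 (subtract 5h to convert from UTC+5).
Nikolai in UTC: 09:30-11:25, 14:50-15:30 (add 3h to convert from UTC-3).
Zubin in UTC: 09:00-13:30, 13:40-16:45 (add 1h to convert from UTC-1).
Imani ∩ Sven: 09:20-11:05, 14:50-15:05.
Imani ∩ Sven ∩ Rosa: 09:20-11:05, 14:50-15:05.
Imani ∩ Sven ∩ Rosa ∩ Nikolai: 09:30-11:05, 14:50-15:05.
Imani ∩ Sven ∩ Rosa ∩ Nikolai ∩ Zubin: 09:30-11:05, 14:50-15:05.
The last common window of at least 20 minutes is 09:30-11:05; a 20-minute meeting can start as late as 10:45 and still end by 11:05.

10:45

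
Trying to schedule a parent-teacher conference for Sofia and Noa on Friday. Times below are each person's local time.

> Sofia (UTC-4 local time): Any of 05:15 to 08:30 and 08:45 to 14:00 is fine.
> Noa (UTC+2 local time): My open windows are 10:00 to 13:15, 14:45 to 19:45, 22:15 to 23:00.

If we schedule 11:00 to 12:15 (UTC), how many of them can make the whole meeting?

1

Sofia in UTC: 09:15-12:30, 12:45-18:00 (add 4h to convert from UTC-4).
Noa in UTC: 08:00-11:15, 12:45-17:45, 20:15-21:00 (subtract 2h to convert from UTC+2).
Sofia can make the full 11:00-12:15 slot — that's 1.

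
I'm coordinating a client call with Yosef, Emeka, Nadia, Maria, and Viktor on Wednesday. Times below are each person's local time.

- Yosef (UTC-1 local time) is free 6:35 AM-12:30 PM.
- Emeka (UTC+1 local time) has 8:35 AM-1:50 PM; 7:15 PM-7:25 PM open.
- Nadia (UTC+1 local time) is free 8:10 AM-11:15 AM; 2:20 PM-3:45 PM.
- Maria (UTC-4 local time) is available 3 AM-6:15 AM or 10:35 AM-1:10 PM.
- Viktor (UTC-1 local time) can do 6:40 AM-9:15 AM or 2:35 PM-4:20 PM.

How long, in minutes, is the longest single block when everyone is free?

Yosef in UTC: 07:35-13:30 (add 1h to convert from UTC-1).
Emeka in UTC: 07:35-12:50, 18:15-18:25 (subtract 1h to convert from UTC+1).
Nadia in UTC: 07:10-10:15, 13:20-14:45 (subtract 1h to convert from UTC+1).
Maria in UTC: 07:00-10:15, 14:35-17:10 (add 4h to convert from UTC-4).
Viktor in UTC: 07:40-10:15, 15:35-17:20 (add 1h to convert from UTC-1).
Yosef ∩ Emeka: 07:35-12:50.
Yosef ∩ Emeka ∩ Nadia: 07:35-10:15.
Yosef ∩ Emeka ∩ Nadia ∩ Maria: 07:35-10:15.
Yosef ∩ Emeka ∩ Nadia ∩ Maria ∩ Viktor: 07:40-10:15.
Those are the intersection windows.
The longest is 07:40-10:15 at 155 minutes.

155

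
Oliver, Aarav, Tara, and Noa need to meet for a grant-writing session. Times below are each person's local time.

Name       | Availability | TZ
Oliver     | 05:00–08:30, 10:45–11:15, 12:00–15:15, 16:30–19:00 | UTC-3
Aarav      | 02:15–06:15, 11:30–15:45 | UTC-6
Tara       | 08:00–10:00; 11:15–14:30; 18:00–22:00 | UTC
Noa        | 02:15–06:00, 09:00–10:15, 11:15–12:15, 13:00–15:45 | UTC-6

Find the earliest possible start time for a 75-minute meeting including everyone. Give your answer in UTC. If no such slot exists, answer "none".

08:15

Oliver in UTC: 08:00-11:30, 13:45-14:15, 15:00-18:15, 19:30-22:00 (add 3h to convert from UTC-3).
Aarav in UTC: 08:15-12:15, 17:30-21:45 (add 6h to convert from UTC-6).
Tara in UTC: 08:00-10:00, 11:15-14:30, 18:00-22:00.
Noa in UTC: 08:15-12:00, 15:00-16:15, 17:15-18:15, 19:00-21:45 (add 6h to convert from UTC-6).
Oliver ∩ Aarav: 08:15-11:30, 17:30-18:15, 19:30-21:45.
Oliver ∩ Aarav ∩ Tara: 08:15-10:00, 11:15-11:30, 18:00-18:15, 19:30-21:45.
Oliver ∩ Aarav ∩ Tara ∩ Noa: 08:15-10:00, 11:15-11:30, 18:00-18:15, 19:30-21:45.
The first common window of at least 75 minutes is 08:15-10:00, so the earliest start is 08:15.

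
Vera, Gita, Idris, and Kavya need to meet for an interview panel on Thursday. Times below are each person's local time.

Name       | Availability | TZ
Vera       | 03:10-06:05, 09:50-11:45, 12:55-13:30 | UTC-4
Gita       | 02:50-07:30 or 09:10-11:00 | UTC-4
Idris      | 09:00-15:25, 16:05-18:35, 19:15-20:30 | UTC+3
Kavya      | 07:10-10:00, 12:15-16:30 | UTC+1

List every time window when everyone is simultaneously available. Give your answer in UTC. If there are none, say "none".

07:10-09:00, 13:50-15:00

Vera in UTC: 07:10-10:05, 13:50-15:45, 16:55-17:30 (add 4h to convert from UTC-4).
Gita in UTC: 06:50-11:30, 13:10-15:00 (add 4h to convert from UTC-4).
Idris in UTC: 06:00-12:25, 13:05-15:35, 16:15-17:30 (subtract 3h to convert from UTC+3).
Kavya in UTC: 06:10-09:00, 11:15-15:30 (subtract 1h to convert from UTC+1).
Vera ∩ Gita: 07:10-10:05, 13:50-15:00.
Vera ∩ Gita ∩ Idris: 07:10-10:05, 13:50-15:00.
Vera ∩ Gita ∩ Idris ∩ Kavya: 07:10-09:00, 13:50-15:00.
Those are the intersection windows.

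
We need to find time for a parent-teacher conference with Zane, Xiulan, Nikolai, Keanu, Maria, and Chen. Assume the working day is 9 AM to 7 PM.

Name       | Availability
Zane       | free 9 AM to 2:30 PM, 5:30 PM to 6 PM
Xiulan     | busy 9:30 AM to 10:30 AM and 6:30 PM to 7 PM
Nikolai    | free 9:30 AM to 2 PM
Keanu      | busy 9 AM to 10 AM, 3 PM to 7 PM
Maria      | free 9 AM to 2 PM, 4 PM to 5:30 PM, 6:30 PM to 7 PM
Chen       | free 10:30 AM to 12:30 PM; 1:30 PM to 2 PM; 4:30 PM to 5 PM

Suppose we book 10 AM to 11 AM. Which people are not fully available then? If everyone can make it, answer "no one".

Chen, Xiulan

Zane free: 09:00-14:30, 17:30-18:00.
Xiulan free: 09:00-09:30, 10:30-18:30 (invert busy blocks within the working day).
Nikolai free: 09:30-14:00.
Keanu free: 10:00-15:00 (invert busy blocks within the working day).
Maria free: 09:00-14:00, 16:00-17:30, 18:30-19:00.
Chen free: 10:30-12:30, 13:30-14:00, 16:30-17:00.
Zane: free for 10:00-11:00. Xiulan: not fully free for 10:00-11:00. Nikolai: free for 10:00-11:00. Keanu: free for 10:00-11:00. Maria: free for 10:00-11:00. Chen: not fully free for 10:00-11:00.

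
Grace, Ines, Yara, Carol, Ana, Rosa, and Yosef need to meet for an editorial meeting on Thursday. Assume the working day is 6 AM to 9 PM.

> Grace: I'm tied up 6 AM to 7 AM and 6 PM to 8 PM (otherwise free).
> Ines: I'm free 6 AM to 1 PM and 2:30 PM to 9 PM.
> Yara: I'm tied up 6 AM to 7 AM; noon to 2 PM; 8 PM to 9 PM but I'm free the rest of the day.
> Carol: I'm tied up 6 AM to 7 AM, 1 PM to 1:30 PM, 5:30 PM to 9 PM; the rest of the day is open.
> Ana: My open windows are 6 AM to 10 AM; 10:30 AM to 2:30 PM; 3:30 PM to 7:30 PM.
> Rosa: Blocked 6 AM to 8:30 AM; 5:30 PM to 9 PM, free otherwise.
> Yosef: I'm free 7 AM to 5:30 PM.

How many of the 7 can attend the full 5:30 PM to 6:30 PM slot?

Grace free: 07:00-18:00, 20:00-21:00 (invert busy blocks within the working day).
Ines free: 06:00-13:00, 14:30-21:00.
Yara free: 07:00-12:00, 14:00-20:00 (invert busy blocks within the working day).
Carol free: 07:00-13:00, 13:30-17:30 (invert busy blocks within the working day).
Ana free: 06:00-10:00, 10:30-14:30, 15:30-19:30.
Rosa free: 08:30-17:30 (invert busy blocks within the working day).
Yosef free: 07:00-17:30.
Ines, Yara, and Ana can make the full 17:30-18:30 slot — that's 3.

3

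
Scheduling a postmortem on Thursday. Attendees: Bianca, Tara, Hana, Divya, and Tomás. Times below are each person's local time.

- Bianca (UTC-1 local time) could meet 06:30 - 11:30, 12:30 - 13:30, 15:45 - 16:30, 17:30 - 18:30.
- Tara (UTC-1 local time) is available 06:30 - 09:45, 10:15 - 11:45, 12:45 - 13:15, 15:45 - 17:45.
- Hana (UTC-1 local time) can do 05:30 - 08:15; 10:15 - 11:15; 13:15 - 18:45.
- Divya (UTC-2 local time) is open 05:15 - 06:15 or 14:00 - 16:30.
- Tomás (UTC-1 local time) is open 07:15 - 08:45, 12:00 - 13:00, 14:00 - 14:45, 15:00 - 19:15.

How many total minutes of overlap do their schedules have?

45

Bianca in UTC: 07:30-12:30, 13:30-14:30, 16:45-17:30, 18:30-19:30 (add 1h to convert from UTC-1).
Tara in UTC: 07:30-10:45, 11:15-12:45, 13:45-14:15, 16:45-18:45 (add 1h to convert from UTC-1).
Hana in UTC: 06:30-09:15, 11:15-12:15, 14:15-19:45 (add 1h to convert from UTC-1).
Divya in UTC: 07:15-08:15, 16:00-18:30 (add 2h to convert from UTC-2).
Tomás in UTC: 08:15-09:45, 13:00-14:00, 15:00-15:45, 16:00-20:15 (add 1h to convert from UTC-1).
Bianca ∩ Tara: 07:30-10:45, 11:15-12:30, 13:45-14:15, 16:45-17:30, 18:30-18:45.
Bianca ∩ Tara ∩ Hana: 07:30-09:15, 11:15-12:15, 16:45-17:30, 18:30-18:45.
Bianca ∩ Tara ∩ Hana ∩ Divya: 07:30-08:15, 16:45-17:30.
Bianca ∩ Tara ∩ Hana ∩ Divya ∩ Tomás: 16:45-17:30.
That's a single block of 45 minutes.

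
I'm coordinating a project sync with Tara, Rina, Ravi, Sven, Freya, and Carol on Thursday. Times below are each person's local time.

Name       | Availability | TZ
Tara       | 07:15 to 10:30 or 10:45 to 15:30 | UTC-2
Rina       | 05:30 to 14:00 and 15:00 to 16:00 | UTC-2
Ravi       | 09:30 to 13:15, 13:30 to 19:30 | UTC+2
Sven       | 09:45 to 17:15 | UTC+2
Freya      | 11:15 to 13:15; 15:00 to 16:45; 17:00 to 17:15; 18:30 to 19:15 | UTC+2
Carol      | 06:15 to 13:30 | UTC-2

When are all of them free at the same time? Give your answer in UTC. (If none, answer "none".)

09:15-11:15, 13:00-14:45, 15:00-15:15

Tara in UTC: 09:15-12:30, 12:45-17:30 (add 2h to convert from UTC-2).
Rina in UTC: 07:30-16:00, 17:00-18:00 (add 2h to convert from UTC-2).
Ravi in UTC: 07:30-11:15, 11:30-17:30 (subtract 2h to convert from UTC+2).
Sven in UTC: 07:45-15:15 (subtract 2h to convert from UTC+2).
Freya in UTC: 09:15-11:15, 13:00-14:45, 15:00-15:15, 16:30-17:15 (subtract 2h to convert from UTC+2).
Carol in UTC: 08:15-15:30 (add 2h to convert from UTC-2).
Tara ∩ Rina: 09:15-12:30, 12:45-16:00, 17:00-17:30.
Tara ∩ Rina ∩ Ravi: 09:15-11:15, 11:30-12:30, 12:45-16:00, 17:00-17:30.
Tara ∩ Rina ∩ Ravi ∩ Sven: 09:15-11:15, 11:30-12:30, 12:45-15:15.
Tara ∩ Rina ∩ Ravi ∩ Sven ∩ Freya: 09:15-11:15, 13:00-14:45, 15:00-15:15.
Tara ∩ Rina ∩ Ravi ∩ Sven ∩ Freya ∩ Carol: 09:15-11:15, 13:00-14:45, 15:00-15:15.
Those are the intersection windows.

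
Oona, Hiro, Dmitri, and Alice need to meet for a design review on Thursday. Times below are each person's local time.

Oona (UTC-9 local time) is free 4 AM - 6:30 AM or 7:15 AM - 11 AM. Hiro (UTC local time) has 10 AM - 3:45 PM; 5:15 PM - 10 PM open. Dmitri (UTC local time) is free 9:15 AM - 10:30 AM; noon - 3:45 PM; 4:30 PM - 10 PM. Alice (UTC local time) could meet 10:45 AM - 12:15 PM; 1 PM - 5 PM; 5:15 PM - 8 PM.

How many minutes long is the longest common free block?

Oona in UTC: 13:00-15:30, 16:15-20:00 (add 9h to convert from UTC-9).
Hiro in UTC: 10:00-15:45, 17:15-22:00.
Dmitri in UTC: 09:15-10:30, 12:00-15:45, 16:30-22:00.
Alice in UTC: 10:45-12:15, 13:00-17:00, 17:15-20:00.
Oona ∩ Hiro: 13:00-15:30, 17:15-20:00.
Oona ∩ Hiro ∩ Dmitri: 13:00-15:30, 17:15-20:00.
Oona ∩ Hiro ∩ Dmitri ∩ Alice: 13:00-15:30, 17:15-20:00.
The longest is 17:15-20:00 at 165 minutes.

165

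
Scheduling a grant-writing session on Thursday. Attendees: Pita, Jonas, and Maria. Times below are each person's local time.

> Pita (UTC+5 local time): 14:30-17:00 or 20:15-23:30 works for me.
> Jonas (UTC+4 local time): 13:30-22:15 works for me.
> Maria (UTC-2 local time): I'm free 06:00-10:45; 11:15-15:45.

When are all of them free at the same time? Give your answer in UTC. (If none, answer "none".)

09:30-12:00, 15:15-17:45

Pita in UTC: 09:30-12:00, 15:15-18:30 (subtract 5h to convert from UTC+5).
Jonas in UTC: 09:30-18:15 (subtract 4h to convert from UTC+4).
Maria in UTC: 08:00-12:45, 13:15-17:45 (add 2h to convert from UTC-2).
Pita ∩ Jonas: 09:30-12:00, 15:15-18:15.
Pita ∩ Jonas ∩ Maria: 09:30-12:00, 15:15-17:45.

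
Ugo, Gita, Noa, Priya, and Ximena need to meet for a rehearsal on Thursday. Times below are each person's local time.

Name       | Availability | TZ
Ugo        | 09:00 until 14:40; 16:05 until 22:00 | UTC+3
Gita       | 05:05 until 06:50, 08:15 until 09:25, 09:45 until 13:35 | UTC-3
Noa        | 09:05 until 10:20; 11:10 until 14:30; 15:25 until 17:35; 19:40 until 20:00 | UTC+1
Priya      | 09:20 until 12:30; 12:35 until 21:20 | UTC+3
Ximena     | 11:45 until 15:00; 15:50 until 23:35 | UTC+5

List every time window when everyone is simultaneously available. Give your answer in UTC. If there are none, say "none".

Ugo in UTC: 06:00-11:40, 13:05-19:00 (subtract 3h to convert from UTC+3).
Gita in UTC: 08:05-09:50, 11:15-12:25, 12:45-16:35 (add 3h to convert from UTC-3).
Noa in UTC: 08:05-09:20, 10:10-13:30, 14:25-16:35, 18:40-19:00 (subtract 1h to convert from UTC+1).
Priya in UTC: 06:20-09:30, 09:35-18:20 (subtract 3h to convert from UTC+3).
Ximena in UTC: 06:45-10:00, 10:50-18:35 (subtract 5h to convert from UTC+5).
Ugo ∩ Gita: 08:05-09:50, 11:15-11:40, 13:05-16:35.
Ugo ∩ Gita ∩ Noa: 08:05-09:20, 11:15-11:40, 13:05-13:30, 14:25-16:35.
Ugo ∩ Gita ∩ Noa ∩ Priya: 08:05-09:20, 11:15-11:40, 13:05-13:30, 14:25-16:35.
Ugo ∩ Gita ∩ Noa ∩ Priya ∩ Ximena: 08:05-09:20, 11:15-11:40, 13:05-13:30, 14:25-16:35.

08:05-09:20, 11:15-11:40, 13:05-13:30, 14:25-16:35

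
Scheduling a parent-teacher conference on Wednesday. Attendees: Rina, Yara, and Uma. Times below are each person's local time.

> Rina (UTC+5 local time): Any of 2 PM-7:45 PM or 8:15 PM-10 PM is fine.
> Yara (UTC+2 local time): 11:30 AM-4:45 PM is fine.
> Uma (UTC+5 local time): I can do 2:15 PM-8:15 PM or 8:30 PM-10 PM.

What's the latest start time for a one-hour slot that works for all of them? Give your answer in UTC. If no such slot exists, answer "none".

Rina in UTC: 09:00-14:45, 15:15-17:00 (subtract 5h to convert from UTC+5).
Yara in UTC: 09:30-14:45 (subtract 2h to convert from UTC+2).
Uma in UTC: 09:15-15:15, 15:30-17:00 (subtract 5h to convert from UTC+5).
Rina ∩ Yara: 09:30-14:45.
Rina ∩ Yara ∩ Uma: 09:30-14:45.
Those are the intersection windows.
The last common window of at least 60 minutes is 09:30-14:45; a 60-minute meeting can start as late as 13:45 and still end by 14:45.

13:45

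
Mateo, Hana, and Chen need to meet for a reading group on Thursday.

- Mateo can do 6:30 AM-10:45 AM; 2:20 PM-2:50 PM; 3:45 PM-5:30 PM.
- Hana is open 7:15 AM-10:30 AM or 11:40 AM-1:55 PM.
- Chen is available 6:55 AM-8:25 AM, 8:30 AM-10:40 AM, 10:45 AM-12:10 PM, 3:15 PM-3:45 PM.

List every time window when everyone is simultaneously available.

07:15-08:25, 08:30-10:30

Mateo ∩ Hana: 07:15-10:30.
Mateo ∩ Hana ∩ Chen: 07:15-08:25, 08:30-10:30.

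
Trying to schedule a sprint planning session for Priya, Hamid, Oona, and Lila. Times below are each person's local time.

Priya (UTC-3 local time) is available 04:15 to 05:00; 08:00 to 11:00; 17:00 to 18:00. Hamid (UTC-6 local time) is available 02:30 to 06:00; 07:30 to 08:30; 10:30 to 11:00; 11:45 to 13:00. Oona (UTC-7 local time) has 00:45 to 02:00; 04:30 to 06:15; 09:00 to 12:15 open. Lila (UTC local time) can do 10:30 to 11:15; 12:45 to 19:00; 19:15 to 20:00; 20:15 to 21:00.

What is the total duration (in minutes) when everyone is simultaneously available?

0

Priya in UTC: 07:15-08:00, 11:00-14:00, 20:00-21:00 (add 3h to convert from UTC-3).
Hamid in UTC: 08:30-12:00, 13:30-14:30, 16:30-17:00, 17:45-19:00 (add 6h to convert from UTC-6).
Oona in UTC: 07:45-09:00, 11:30-13:15, 16:00-19:15 (add 7h to convert from UTC-7).
Lila in UTC: 10:30-11:15, 12:45-19:00, 19:15-20:00, 20:15-21:00.
Priya ∩ Hamid: 11:00-12:00, 13:30-14:00.
Priya ∩ Hamid ∩ Oona: 11:30-12:00.
Priya ∩ Hamid ∩ Oona ∩ Lila: ∅.
There is no time when everyone is free.
There is no common window, so the total is 0 minutes.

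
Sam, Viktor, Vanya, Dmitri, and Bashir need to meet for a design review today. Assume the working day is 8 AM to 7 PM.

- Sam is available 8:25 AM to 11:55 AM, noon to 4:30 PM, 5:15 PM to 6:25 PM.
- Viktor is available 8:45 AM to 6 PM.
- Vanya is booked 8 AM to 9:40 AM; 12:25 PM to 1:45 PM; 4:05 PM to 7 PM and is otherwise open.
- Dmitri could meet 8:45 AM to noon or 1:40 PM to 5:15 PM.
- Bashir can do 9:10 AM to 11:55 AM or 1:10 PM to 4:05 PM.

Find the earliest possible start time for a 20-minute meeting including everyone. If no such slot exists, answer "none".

Sam free: 08:25-11:55, 12:00-16:30, 17:15-18:25.
Viktor free: 08:45-18:00.
Vanya free: 09:40-12:25, 13:45-16:05 (invert busy blocks within the working day).
Dmitri free: 08:45-12:00, 13:40-17:15.
Bashir free: 09:10-11:55, 13:10-16:05.
Sam ∩ Viktor: 08:45-11:55, 12:00-16:30, 17:15-18:00.
Sam ∩ Viktor ∩ Vanya: 09:40-11:55, 12:00-12:25, 13:45-16:05.
Sam ∩ Viktor ∩ Vanya ∩ Dmitri: 09:40-11:55, 13:45-16:05.
Sam ∩ Viktor ∩ Vanya ∩ Dmitri ∩ Bashir: 09:40-11:55, 13:45-16:05.
So the common availability across everyone is 09:40-11:55, 13:45-16:05.
The first common window of at least 20 minutes is 09:40-11:55, so the earliest start is 09:40.

09:40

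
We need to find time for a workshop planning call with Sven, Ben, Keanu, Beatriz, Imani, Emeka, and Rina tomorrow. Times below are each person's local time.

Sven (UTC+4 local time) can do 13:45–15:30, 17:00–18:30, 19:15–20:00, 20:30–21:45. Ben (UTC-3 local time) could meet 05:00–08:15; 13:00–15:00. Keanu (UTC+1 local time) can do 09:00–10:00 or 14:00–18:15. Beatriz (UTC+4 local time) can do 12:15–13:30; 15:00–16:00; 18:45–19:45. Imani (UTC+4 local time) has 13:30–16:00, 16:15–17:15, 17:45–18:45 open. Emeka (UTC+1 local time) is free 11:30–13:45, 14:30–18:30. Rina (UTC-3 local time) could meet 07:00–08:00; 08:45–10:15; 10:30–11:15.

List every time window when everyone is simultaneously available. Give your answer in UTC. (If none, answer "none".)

Sven in UTC: 09:45-11:30, 13:00-14:30, 15:15-16:00, 16:30-17:45 (subtract 4h to convert from UTC+4).
Ben in UTC: 08:00-11:15, 16:00-18:00 (add 3h to convert from UTC-3).
Keanu in UTC: 08:00-09:00, 13:00-17:15 (subtract 1h to convert from UTC+1).
Beatriz in UTC: 08:15-09:30, 11:00-12:00, 14:45-15:45 (subtract 4h to convert from UTC+4).
Imani in UTC: 09:30-12:00, 12:15-13:15, 13:45-14:45 (subtract 4h to convert from UTC+4).
Emeka in UTC: 10:30-12:45, 13:30-17:30 (subtract 1h to convert from UTC+1).
Rina in UTC: 10:00-11:00, 11:45-13:15, 13:30-14:15 (add 3h to convert from UTC-3).
Sven ∩ Ben: 09:45-11:15, 16:30-17:45.
Sven ∩ Ben ∩ Keanu: 16:30-17:15.
Sven ∩ Ben ∩ Keanu ∩ Beatriz: ∅.
Sven ∩ Ben ∩ Keanu ∩ Beatriz ∩ Imani: ∅.
Sven ∩ Ben ∩ Keanu ∩ Beatriz ∩ Imani ∩ Emeka: ∅.
Sven ∩ Ben ∩ Keanu ∩ Beatriz ∩ Imani ∩ Emeka ∩ Rina: ∅.
There is no time when everyone is free.

none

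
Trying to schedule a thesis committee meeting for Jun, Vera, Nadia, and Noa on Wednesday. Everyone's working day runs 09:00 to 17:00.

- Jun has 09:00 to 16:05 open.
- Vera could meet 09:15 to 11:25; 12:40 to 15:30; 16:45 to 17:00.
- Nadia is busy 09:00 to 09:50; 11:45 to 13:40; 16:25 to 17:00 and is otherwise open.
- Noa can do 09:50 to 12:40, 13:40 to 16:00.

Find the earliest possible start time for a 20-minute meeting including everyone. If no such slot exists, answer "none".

09:50

Jun free: 09:00-16:05.
Vera free: 09:15-11:25, 12:40-15:30, 16:45-17:00.
Nadia free: 09:50-11:45, 13:40-16:25 (invert busy blocks within the working day).
Noa free: 09:50-12:40, 13:40-16:00.
Jun ∩ Vera: 09:15-11:25, 12:40-15:30.
Jun ∩ Vera ∩ Nadia: 09:50-11:25, 13:40-15:30.
Jun ∩ Vera ∩ Nadia ∩ Noa: 09:50-11:25, 13:40-15:30.
So the common availability across everyone is 09:50-11:25, 13:40-15:30.
The first common window of at least 20 minutes is 09:50-11:25, so the earliest start is 09:50.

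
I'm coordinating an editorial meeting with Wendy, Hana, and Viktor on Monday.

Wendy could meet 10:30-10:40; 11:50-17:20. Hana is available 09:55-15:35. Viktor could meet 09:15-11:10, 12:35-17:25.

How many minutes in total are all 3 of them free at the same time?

190

Wendy ∩ Hana: 10:30-10:40, 11:50-15:35.
Wendy ∩ Hana ∩ Viktor: 10:30-10:40, 12:35-15:35.
Those are the intersection windows.
Summing the common windows: 10 + 180 = 190 minutes.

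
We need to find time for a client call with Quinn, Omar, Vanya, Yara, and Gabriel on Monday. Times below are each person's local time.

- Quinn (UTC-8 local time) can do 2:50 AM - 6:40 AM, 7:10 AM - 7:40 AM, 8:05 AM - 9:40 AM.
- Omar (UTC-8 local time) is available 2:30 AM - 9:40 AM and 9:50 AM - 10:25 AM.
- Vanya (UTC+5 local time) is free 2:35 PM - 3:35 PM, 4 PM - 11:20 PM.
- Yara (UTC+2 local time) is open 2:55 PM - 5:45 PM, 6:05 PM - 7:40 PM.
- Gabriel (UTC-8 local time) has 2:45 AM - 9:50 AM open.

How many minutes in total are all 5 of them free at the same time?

230

Quinn in UTC: 10:50-14:40, 15:10-15:40, 16:05-17:40 (add 8h to convert from UTC-8).
Omar in UTC: 10:30-17:40, 17:50-18:25 (add 8h to convert from UTC-8).
Vanya in UTC: 09:35-10:35, 11:00-18:20 (subtract 5h to convert from UTC+5).
Yara in UTC: 12:55-15:45, 16:05-17:40 (subtract 2h to convert from UTC+2).
Gabriel in UTC: 10:45-17:50 (add 8h to convert from UTC-8).
Quinn ∩ Omar: 10:50-14:40, 15:10-15:40, 16:05-17:40.
Quinn ∩ Omar ∩ Vanya: 11:00-14:40, 15:10-15:40, 16:05-17:40.
Quinn ∩ Omar ∩ Vanya ∩ Yara: 12:55-14:40, 15:10-15:40, 16:05-17:40.
Quinn ∩ Omar ∩ Vanya ∩ Yara ∩ Gabriel: 12:55-14:40, 15:10-15:40, 16:05-17:40.
So the common availability across everyone is 12:55-14:40, 15:10-15:40, 16:05-17:40.
Summing the common windows: 105 + 30 + 95 = 230 minutes.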